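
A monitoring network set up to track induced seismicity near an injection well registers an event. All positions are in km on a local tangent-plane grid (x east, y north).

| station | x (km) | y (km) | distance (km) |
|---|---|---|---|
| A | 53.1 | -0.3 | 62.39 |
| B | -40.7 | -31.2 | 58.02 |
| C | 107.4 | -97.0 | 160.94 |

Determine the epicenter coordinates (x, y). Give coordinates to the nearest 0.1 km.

Circle about each station: (x − 53.1)² + (y + 0.3)² = 62.39²; (x + 40.7)² + (y + 31.2)² = 58.02²; (x − 107.4)² + (y + 97.0)² = 160.94².
Subtracting pairs of circle equations eliminates x²+y² and gives linear equations (the radical axes):
-187.6 x − 61.8 y = 336.42
108.6 x − 193.4 y = -3885.11
Solving the 2×2 system: x ≈ -7.1, y ≈ 16.1 km.
Check against A (with the unrounded x, y): √((x − 53.1)²+(y + 0.3)²) = 62.39 ≈ 62.39 km. ✓

(-7.1, 16.1)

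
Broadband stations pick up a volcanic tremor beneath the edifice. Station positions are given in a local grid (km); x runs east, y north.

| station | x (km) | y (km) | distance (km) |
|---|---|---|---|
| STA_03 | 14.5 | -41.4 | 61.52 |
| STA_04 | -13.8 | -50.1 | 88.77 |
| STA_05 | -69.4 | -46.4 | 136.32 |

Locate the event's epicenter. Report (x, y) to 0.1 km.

58.0 km east, 2.1 km north

Circle about each station: (x − 14.5)² + (y + 41.4)² = 61.52²; (x + 13.8)² + (y + 50.1)² = 88.77²; (x + 69.4)² + (y + 46.4)² = 136.32².
Subtracting pairs of circle equations eliminates x²+y² and gives linear equations (the radical axes):
-56.6 x − 17.4 y = -3319.16
-167.8 x − 10.0 y = -9753.32
Solving the 2×2 system: x ≈ 58.0, y ≈ 2.1 km.
Check against STA_03 (with the unrounded x, y): √((x − 14.5)²+(y + 41.4)²) = 61.51 ≈ 61.52 km. ✓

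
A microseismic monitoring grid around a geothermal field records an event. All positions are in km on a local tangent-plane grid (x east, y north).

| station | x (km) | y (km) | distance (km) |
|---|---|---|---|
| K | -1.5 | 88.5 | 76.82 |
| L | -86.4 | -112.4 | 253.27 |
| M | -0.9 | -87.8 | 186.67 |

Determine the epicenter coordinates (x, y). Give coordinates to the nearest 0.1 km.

75.1 km east, 82.7 km north

Circle about each station: (x + 1.5)² + (y − 88.5)² = 76.82²; (x + 86.4)² + (y + 112.4)² = 253.27²; (x + 0.9)² + (y + 87.8)² = 186.67².
Subtracting pairs of circle equations eliminates x²+y² and gives linear equations (the radical axes):
-169.8 x − 401.8 y = -45980.16
1.2 x − 352.6 y = -29069.23
Solving the 2×2 system: x ≈ 75.1, y ≈ 82.7 km.
Check against K (with the unrounded x, y): √((x + 1.5)²+(y − 88.5)²) = 76.82 ≈ 76.82 km. ✓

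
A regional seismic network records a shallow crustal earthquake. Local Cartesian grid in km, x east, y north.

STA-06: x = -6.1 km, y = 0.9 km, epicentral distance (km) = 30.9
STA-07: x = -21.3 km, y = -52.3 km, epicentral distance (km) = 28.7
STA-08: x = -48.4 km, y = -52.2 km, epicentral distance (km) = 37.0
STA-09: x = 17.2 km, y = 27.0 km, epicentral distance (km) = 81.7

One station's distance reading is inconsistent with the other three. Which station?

STA-09

Solve using three stations at a time. Using STA-06, STA-07, STA-08 (subtract circle equations pairwise → linear system) gives (x, y) ≈ (-24.7, -23.8).
Distances from that point to each station vs reported:
  STA-06: calculated 30.9 vs reported 30.9 → residual 0.0 km
  STA-07: calculated 28.7 vs reported 28.7 → residual 0.0 km
  STA-08: calculated 37.0 vs reported 37.0 → residual 0.0 km
  STA-09: calculated 65.8 vs reported 81.7 → residual 15.9 km
STA-06, STA-07, STA-08 are mutually consistent (residuals ≈ 0); STA-09 is off by 15.9 km.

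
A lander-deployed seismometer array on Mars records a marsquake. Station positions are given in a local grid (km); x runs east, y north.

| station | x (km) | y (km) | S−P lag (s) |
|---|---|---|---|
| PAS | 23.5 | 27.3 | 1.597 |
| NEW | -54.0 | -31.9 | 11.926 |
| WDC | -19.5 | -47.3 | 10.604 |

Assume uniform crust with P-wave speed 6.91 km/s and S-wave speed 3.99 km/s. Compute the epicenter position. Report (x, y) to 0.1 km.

Distance from S−P lag: d = Δt · v_P v_S / (v_P − v_S) = Δt · (6.91·3.99)/(6.91−3.99) ≈ 9.4421·Δt.
So d_PAS = 15.08, d_NEW = 112.61, d_WDC = 100.12 km.
Circle about each station: (x − 23.5)² + (y − 27.3)² = 15.08²; (x + 54.0)² + (y + 31.9)² = 112.61²; (x + 19.5)² + (y + 47.3)² = 100.12².
Subtracting the PAS equation from the NEW and WDC equations removes the quadratic terms:
-155.0 x − 118.4 y = -9817.54
-86.0 x − 149.2 y = -8476.61
Solving the 2×2 system: x ≈ 35.6, y ≈ 36.3 km.

x ≈ 35.6 km, y ≈ 36.3 km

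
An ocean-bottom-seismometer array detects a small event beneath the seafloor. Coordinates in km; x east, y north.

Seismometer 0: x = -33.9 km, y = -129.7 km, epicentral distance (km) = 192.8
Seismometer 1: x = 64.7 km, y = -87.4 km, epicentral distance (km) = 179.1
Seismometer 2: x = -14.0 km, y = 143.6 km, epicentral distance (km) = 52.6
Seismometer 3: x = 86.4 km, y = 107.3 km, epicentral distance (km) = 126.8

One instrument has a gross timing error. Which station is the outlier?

Solve using three stations at a time. Using Seismometer 0, Seismometer 1, Seismometer 3 (subtract circle equations pairwise → linear system) gives (x, y) ≈ (-32.4, 63.1).
Distances from that point to each station vs reported:
  Seismometer 0: calculated 192.8 vs reported 192.8 → residual 0.0 km
  Seismometer 1: calculated 179.1 vs reported 179.1 → residual 0.0 km
  Seismometer 2: calculated 82.6 vs reported 52.6 → residual 30.0 km
  Seismometer 3: calculated 126.8 vs reported 126.8 → residual 0.0 km
Seismometer 0, Seismometer 1, Seismometer 3 are mutually consistent (residuals ≈ 0); Seismometer 2 is off by 30.0 km.

Seismometer 2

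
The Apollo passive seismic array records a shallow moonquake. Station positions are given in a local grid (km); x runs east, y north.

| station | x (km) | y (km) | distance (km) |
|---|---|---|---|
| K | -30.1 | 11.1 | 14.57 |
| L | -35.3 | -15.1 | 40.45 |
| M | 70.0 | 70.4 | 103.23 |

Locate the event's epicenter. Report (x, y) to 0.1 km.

x ≈ -21.7 km, y ≈ 23.0 km

Circle about each station: (x + 30.1)² + (y − 11.1)² = 14.57²; (x + 35.3)² + (y + 15.1)² = 40.45²; (x − 70.0)² + (y − 70.4)² = 103.23².
Subtracting pairs of circle equations eliminates x²+y² and gives linear equations (the radical axes):
-10.4 x − 52.4 y = -979.04
200.2 x + 118.6 y = -1617.21
Solving the 2×2 system: x ≈ -21.7, y ≈ 23.0 km.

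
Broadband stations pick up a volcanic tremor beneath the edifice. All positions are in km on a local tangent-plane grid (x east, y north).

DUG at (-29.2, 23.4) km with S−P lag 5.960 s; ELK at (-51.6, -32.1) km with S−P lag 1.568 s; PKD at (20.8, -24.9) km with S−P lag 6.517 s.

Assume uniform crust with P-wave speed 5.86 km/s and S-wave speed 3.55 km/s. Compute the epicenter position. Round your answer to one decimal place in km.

Distance from S−P lag: d = Δt · v_P v_S / (v_P − v_S) = Δt · (5.86·3.55)/(5.86−3.55) ≈ 9.0056·Δt.
So d_DUG = 53.67, d_ELK = 14.12, d_PKD = 58.69 km.
Circle about each station: (x + 29.2)² + (y − 23.4)² = 53.67²; (x + 51.6)² + (y + 32.1)² = 14.12²; (x − 20.8)² + (y + 24.9)² = 58.69².
Subtracting pairs of circle equations eliminates x²+y² and gives linear equations (the radical axes):
-44.8 x − 111.0 y = 4973.86
100.0 x − 96.6 y = -911.60
Solving the 2×2 system: x ≈ -37.7, y ≈ -29.6 km.

-37.7 km east, -29.6 km north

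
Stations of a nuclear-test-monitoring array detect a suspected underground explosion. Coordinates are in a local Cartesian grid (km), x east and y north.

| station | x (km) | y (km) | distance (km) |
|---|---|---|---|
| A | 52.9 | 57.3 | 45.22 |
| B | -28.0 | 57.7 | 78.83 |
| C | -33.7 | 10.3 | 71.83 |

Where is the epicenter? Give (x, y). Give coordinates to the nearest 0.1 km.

38.0 km east, 14.6 km north

Circle about each station: (x − 52.9)² + (y − 57.3)² = 45.22²; (x + 28.0)² + (y − 57.7)² = 78.83²; (x + 33.7)² + (y − 10.3)² = 71.83².
Subtracting the A equation from the B and C equations removes the quadratic terms:
-161.8 x + 0.8 y = -6137.73
-173.2 x − 94.0 y = -7954.62
Solving the 2×2 system: x ≈ 38.0, y ≈ 14.6 km.
Check against A (with the unrounded x, y): √((x − 52.9)²+(y − 57.3)²) = 45.23 ≈ 45.22 km. ✓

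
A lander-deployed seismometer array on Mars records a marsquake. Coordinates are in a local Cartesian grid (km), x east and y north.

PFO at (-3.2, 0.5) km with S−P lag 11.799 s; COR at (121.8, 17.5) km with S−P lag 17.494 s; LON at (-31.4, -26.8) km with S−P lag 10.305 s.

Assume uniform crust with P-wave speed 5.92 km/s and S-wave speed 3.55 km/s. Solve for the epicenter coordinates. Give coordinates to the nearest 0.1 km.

Distance from S−P lag: d = Δt · v_P v_S / (v_P − v_S) = Δt · (5.92·3.55)/(5.92−3.55) ≈ 8.8675·Δt.
So d_PFO = 104.63, d_COR = 155.13, d_LON = 91.38 km.
Circle about each station: (x + 3.2)² + (y − 0.5)² = 104.63²; (x − 121.8)² + (y − 17.5)² = 155.13²; (x + 31.4)² + (y + 26.8)² = 91.38².
Subtracting the PFO equation from the COR and LON equations removes the quadratic terms:
250.0 x + 34.0 y = 2013.12
-56.4 x − 54.6 y = 4290.84
Solving the 2×2 system: x ≈ 21.8, y ≈ -101.1 km.

x ≈ 21.8 km, y ≈ -101.1 km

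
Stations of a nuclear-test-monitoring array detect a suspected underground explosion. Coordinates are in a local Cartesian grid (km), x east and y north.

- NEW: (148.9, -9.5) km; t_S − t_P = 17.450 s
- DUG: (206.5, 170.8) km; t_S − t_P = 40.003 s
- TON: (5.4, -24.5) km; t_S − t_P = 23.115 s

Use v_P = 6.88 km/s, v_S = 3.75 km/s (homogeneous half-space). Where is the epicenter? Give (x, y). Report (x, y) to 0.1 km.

x ≈ 145.8 km, y ≈ -153.3 km

Distance from S−P lag: d = Δt · v_P v_S / (v_P − v_S) = Δt · (6.88·3.75)/(6.88−3.75) ≈ 8.2428·Δt.
So d_NEW = 143.84, d_DUG = 329.74, d_TON = 190.53 km.
Circle about each station: (x − 148.9)² + (y + 9.5)² = 143.84²; (x − 206.5)² + (y − 170.8)² = 329.74²; (x − 5.4)² + (y + 24.5)² = 190.53².
Subtracting pairs of circle equations eliminates x²+y² and gives linear equations (the radical axes):
115.2 x + 360.6 y = -38485.09
-287.0 x − 30.0 y = -37243.79
Solving the 2×2 system: x ≈ 145.8, y ≈ -153.3 km.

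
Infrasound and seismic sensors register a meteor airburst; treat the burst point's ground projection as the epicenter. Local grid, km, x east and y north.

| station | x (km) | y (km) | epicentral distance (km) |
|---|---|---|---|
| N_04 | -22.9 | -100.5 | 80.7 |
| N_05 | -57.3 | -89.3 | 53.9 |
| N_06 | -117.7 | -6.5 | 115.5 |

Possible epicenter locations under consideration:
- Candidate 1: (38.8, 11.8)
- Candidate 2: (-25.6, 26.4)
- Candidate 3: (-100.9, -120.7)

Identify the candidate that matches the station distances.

Candidate 3

For each candidate, compare |candidate − station| to the reported distance:
Candidate 1: residuals N_04 47.4, N_05 85.6, N_06 42.1 → max 85.6 km
Candidate 2: residuals N_04 46.2, N_05 66.1, N_06 17.7 → max 66.1 km
Candidate 3: residuals N_04 0.1, N_05 0.2, N_06 0.1 → max 0.2 km
Only Candidate 3 has all residuals ≈ 0.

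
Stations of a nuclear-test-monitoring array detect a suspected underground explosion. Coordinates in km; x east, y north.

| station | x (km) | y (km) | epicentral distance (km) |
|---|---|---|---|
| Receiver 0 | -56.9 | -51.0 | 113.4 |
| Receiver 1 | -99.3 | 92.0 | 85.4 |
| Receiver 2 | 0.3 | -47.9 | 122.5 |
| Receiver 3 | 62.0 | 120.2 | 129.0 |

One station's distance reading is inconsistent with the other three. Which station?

Receiver 1

Solve using three stations at a time. Using Receiver 0, Receiver 2, Receiver 3 (subtract circle equations pairwise → linear system) gives (x, y) ≈ (-53.1, 62.2).
Distances from that point to each station vs reported:
  Receiver 0: calculated 113.3 vs reported 113.4 → residual 0.1 km
  Receiver 1: calculated 55.0 vs reported 85.4 → residual 30.4 km
  Receiver 2: calculated 122.4 vs reported 122.5 → residual 0.1 km
  Receiver 3: calculated 128.9 vs reported 129.0 → residual 0.1 km
Receiver 0, Receiver 2, Receiver 3 are mutually consistent (residuals ≈ 0); Receiver 1 is off by 30.4 km.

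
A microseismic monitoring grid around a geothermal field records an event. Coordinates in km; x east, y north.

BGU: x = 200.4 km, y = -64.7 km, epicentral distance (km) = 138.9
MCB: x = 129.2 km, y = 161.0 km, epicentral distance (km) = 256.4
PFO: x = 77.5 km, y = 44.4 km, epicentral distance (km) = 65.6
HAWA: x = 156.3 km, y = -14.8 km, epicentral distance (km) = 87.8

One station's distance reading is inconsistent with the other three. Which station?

Solve using three stations at a time. Using BGU, PFO, HAWA (subtract circle equations pairwise → linear system) gives (x, y) ≈ (68.7, -20.5).
Distances from that point to each station vs reported:
  BGU: calculated 138.9 vs reported 138.9 → residual 0.0 km
  MCB: calculated 191.4 vs reported 256.4 → residual 65.0 km
  PFO: calculated 65.5 vs reported 65.6 → residual 0.1 km
  HAWA: calculated 87.8 vs reported 87.8 → residual 0.0 km
BGU, PFO, HAWA are mutually consistent (residuals ≈ 0); MCB is off by 65.0 km.

MCB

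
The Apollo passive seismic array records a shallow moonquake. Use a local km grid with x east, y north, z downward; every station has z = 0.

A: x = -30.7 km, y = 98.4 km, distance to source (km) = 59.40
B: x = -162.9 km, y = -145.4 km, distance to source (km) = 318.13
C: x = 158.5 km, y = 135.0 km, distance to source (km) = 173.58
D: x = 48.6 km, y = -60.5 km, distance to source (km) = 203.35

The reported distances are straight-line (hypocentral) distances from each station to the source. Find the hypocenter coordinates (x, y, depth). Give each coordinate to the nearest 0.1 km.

Each station gives a sphere (x−x_i)² + (y−y_i)² + z² = d_i² (stations at z=0).
Subtracting the A sphere from B and C: z² cancels, leaving linear equations in x and y:
-264.4 x − 487.6 y = -60625.82
378.4 x + 73.2 y = 6120.54
Solving: x ≈ -8.800, y ≈ 129.107 km (keep extra digits for the depth step; rounded: -8.8, 129.1).
Then from the A sphere: z² = 59.40² − (x + 30.7)² − (y − 98.4)² with x = -8.800, y = 129.107, so z ≈ 45.889 ≈ 45.9 km.

(-8.8, 129.1, 45.9)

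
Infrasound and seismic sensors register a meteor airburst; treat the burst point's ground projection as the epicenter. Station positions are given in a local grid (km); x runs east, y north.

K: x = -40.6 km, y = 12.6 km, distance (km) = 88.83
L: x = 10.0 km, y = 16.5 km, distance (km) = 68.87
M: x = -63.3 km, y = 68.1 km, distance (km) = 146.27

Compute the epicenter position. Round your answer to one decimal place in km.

Circle about each station: (x + 40.6)² + (y − 12.6)² = 88.83²; (x − 10.0)² + (y − 16.5)² = 68.87²; (x + 63.3)² + (y − 68.1)² = 146.27².
Subtracting the K equation from the L and M equations removes the quadratic terms:
101.2 x + 7.8 y = 1712.82
-45.4 x + 111.0 y = -6666.76
Solving the 2×2 system: x ≈ 20.9, y ≈ -51.5 km.
Check against K (with the unrounded x, y): √((x + 40.6)²+(y − 12.6)²) = 88.84 ≈ 88.83 km. ✓

x ≈ 20.9 km, y ≈ -51.5 km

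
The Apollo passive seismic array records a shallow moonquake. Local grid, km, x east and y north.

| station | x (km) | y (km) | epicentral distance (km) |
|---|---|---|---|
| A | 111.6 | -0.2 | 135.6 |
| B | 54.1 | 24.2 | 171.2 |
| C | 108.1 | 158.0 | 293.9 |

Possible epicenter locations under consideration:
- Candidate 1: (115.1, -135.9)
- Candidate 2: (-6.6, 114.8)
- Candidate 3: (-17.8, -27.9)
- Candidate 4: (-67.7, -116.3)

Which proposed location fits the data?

For each candidate, compare |candidate − station| to the reported distance:
Candidate 1: residuals A 0.1, B 0.1, C 0.1 → max 0.1 km
Candidate 2: residuals A 29.3, B 62.1, C 171.3 → max 171.3 km
Candidate 3: residuals A 3.3, B 82.4, C 69.4 → max 82.4 km
Candidate 4: residuals A 78.0, B 14.7, C 31.9 → max 78.0 km
Only Candidate 1 has all residuals ≈ 0.

Candidate 1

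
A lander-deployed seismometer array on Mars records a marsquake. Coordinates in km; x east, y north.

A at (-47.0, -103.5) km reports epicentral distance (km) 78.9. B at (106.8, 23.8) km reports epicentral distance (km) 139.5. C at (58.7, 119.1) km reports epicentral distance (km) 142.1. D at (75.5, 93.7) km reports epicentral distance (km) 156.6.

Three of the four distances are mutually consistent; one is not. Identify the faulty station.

C

Solve using three stations at a time. Using A, B, D (subtract circle equations pairwise → linear system) gives (x, y) ≈ (-22.6, -28.4).
Distances from that point to each station vs reported:
  A: calculated 79.0 vs reported 78.9 → residual 0.1 km
  B: calculated 139.5 vs reported 139.5 → residual 0.0 km
  C: calculated 168.4 vs reported 142.1 → residual 26.3 km
  D: calculated 156.6 vs reported 156.6 → residual 0.0 km
A, B, D are mutually consistent (residuals ≈ 0); C is off by 26.3 km.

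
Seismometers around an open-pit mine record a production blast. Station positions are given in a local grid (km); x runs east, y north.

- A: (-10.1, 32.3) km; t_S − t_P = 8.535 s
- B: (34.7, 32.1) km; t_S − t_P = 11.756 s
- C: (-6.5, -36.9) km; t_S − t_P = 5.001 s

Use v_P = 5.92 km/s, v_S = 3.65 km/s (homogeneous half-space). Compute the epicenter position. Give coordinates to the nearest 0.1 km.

Distance from S−P lag: d = Δt · v_P v_S / (v_P − v_S) = Δt · (5.92·3.65)/(5.92−3.65) ≈ 9.5189·Δt.
So d_A = 81.24, d_B = 111.90, d_C = 47.60 km.
Circle about each station: (x + 10.1)² + (y − 32.3)² = 81.24²; (x − 34.7)² + (y − 32.1)² = 111.90²; (x + 6.5)² + (y + 36.9)² = 47.60².
Subtracting the A equation from the B and C equations removes the quadratic terms:
89.6 x − 0.4 y = -4832.47
7.2 x − 138.4 y = 4592.74
Solving the 2×2 system: x ≈ -54.1, y ≈ -36.0 km.

(-54.1, -36.0)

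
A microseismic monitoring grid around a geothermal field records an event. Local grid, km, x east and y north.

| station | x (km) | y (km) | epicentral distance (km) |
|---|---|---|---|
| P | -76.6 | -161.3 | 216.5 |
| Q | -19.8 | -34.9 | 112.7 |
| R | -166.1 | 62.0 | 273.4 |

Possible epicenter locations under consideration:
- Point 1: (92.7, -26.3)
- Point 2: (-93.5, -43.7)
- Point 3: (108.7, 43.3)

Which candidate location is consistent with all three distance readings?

For each candidate, compare |candidate − station| to the reported distance:
Point 1: residuals P 0.0, Q 0.1, R 0.0 → max 0.1 km
Point 2: residuals P 97.7, Q 38.5, R 145.2 → max 145.2 km
Point 3: residuals P 59.5, Q 37.7, R 2.0 → max 59.5 km
Only Point 1 has all residuals ≈ 0.

Point 1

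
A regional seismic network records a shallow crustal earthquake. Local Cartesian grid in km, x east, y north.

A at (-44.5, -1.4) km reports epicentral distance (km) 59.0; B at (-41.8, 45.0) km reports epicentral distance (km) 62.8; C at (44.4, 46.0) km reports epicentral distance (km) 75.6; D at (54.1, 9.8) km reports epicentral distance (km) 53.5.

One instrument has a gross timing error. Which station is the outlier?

B

Solve using three stations at a time. Using A, C, D (subtract circle equations pairwise → linear system) gives (x, y) ≈ (10.9, -21.8).
Distances from that point to each station vs reported:
  A: calculated 59.0 vs reported 59.0 → residual 0.0 km
  B: calculated 85.1 vs reported 62.8 → residual 22.3 km
  C: calculated 75.6 vs reported 75.6 → residual 0.0 km
  D: calculated 53.5 vs reported 53.5 → residual 0.0 km
A, C, D are mutually consistent (residuals ≈ 0); B is off by 22.3 km.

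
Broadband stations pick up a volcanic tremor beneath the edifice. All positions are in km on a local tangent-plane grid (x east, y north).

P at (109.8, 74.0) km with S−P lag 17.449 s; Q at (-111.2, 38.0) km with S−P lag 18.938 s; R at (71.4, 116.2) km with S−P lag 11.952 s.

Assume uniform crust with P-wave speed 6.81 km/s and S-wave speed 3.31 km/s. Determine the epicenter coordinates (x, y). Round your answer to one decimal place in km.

Distance from S−P lag: d = Δt · v_P v_S / (v_P − v_S) = Δt · (6.81·3.31)/(6.81−3.31) ≈ 6.4403·Δt.
So d_P = 112.38, d_Q = 121.97, d_R = 76.97 km.
Circle about each station: (x − 109.8)² + (y − 74.0)² = 112.38²; (x + 111.2)² + (y − 38.0)² = 121.97²; (x − 71.4)² + (y − 116.2)² = 76.97².
Subtracting pairs of circle equations eliminates x²+y² and gives linear equations (the radical axes):
-442.0 x − 72.0 y = -5970.02
-76.8 x + 84.4 y = 7773.24
Solving the 2×2 system: x ≈ -1.3, y ≈ 90.9 km.

(-1.3, 90.9)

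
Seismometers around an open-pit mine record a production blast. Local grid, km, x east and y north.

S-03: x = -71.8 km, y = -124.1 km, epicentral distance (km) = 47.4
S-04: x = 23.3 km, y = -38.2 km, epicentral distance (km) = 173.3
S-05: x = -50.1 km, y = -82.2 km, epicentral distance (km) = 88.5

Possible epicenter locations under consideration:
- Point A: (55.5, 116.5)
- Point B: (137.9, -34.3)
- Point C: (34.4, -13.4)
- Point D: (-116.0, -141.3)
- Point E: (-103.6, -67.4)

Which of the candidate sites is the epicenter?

For each candidate, compare |candidate − station| to the reported distance:
Point A: residuals S-03 224.8, S-04 15.3, S-05 136.5 → max 224.8 km
Point B: residuals S-03 180.7, S-04 58.6, S-05 105.5 → max 180.7 km
Point C: residuals S-03 106.0, S-04 146.1, S-05 20.5 → max 146.1 km
Point D: residuals S-03 0.0, S-04 0.0, S-05 0.0 → max 0.0 km
Point E: residuals S-03 17.6, S-04 43.1, S-05 33.0 → max 43.1 km
Only Point D has all residuals ≈ 0.

Point D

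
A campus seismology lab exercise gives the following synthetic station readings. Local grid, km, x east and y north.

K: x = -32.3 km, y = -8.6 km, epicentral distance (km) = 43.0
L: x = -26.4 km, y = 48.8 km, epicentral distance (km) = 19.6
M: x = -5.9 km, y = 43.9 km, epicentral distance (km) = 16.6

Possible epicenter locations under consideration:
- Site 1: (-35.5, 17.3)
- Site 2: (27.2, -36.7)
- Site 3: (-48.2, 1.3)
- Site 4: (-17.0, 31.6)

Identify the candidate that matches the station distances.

For each candidate, compare |candidate − station| to the reported distance:
Site 1: residuals K 16.9, L 13.2, M 23.2 → max 23.2 km
Site 2: residuals K 22.8, L 81.3, M 70.5 → max 81.3 km
Site 3: residuals K 24.3, L 32.7, M 43.4 → max 43.4 km
Site 4: residuals K 0.0, L 0.0, M 0.0 → max 0.0 km
Only Site 4 has all residuals ≈ 0.

Site 4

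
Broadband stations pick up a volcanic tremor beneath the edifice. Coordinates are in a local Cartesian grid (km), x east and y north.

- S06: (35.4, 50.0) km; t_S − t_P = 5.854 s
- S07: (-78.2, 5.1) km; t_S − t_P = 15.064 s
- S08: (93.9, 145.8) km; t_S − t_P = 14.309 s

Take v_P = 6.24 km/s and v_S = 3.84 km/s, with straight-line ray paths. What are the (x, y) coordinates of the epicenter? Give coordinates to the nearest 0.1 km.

72.2 km east, 4.6 km north

Distance from S−P lag: d = Δt · v_P v_S / (v_P − v_S) = Δt · (6.24·3.84)/(6.24−3.84) ≈ 9.9840·Δt.
So d_S06 = 58.45, d_S07 = 150.40, d_S08 = 142.86 km.
Circle about each station: (x − 35.4)² + (y − 50.0)² = 58.45²; (x + 78.2)² + (y − 5.1)² = 150.40²; (x − 93.9)² + (y − 145.8)² = 142.86².
Subtracting the S06 equation from the S07 and S08 equations removes the quadratic terms:
-227.2 x − 89.8 y = -16815.67
117.0 x + 191.6 y = 9329.11
Solving the 2×2 system: x ≈ 72.2, y ≈ 4.6 km.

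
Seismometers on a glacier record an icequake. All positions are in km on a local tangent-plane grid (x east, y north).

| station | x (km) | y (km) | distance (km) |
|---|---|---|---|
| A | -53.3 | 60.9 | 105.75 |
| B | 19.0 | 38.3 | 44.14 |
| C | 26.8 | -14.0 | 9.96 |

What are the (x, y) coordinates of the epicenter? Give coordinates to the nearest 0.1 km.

Circle about each station: (x + 53.3)² + (y − 60.9)² = 105.75²; (x − 19.0)² + (y − 38.3)² = 44.14²; (x − 26.8)² + (y + 14.0)² = 9.96².
Subtracting pairs of circle equations eliminates x²+y² and gives linear equations (the radical axes):
144.6 x − 45.2 y = 4512.91
160.2 x − 149.8 y = 5448.40
Solving the 2×2 system: x ≈ 29.8, y ≈ -4.5 km.

(29.8, -4.5)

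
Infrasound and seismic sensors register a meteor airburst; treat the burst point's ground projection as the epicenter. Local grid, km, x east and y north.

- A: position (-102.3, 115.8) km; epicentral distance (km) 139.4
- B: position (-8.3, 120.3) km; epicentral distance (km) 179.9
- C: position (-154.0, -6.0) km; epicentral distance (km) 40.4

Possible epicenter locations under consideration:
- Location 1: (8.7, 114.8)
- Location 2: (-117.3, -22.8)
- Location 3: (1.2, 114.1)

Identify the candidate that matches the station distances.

For each candidate, compare |candidate − station| to the reported distance:
Location 1: residuals A 28.4, B 162.0, C 162.2 → max 162.2 km
Location 2: residuals A 0.0, B 0.0, C 0.0 → max 0.0 km
Location 3: residuals A 35.9, B 168.6, C 155.8 → max 168.6 km
Only Location 2 has all residuals ≈ 0.

Location 2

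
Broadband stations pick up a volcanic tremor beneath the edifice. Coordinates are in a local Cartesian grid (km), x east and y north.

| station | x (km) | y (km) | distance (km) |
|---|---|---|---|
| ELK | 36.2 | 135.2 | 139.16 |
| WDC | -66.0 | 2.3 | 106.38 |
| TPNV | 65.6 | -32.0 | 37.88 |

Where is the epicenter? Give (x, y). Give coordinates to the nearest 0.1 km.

Circle about each station: (x − 36.2)² + (y − 135.2)² = 139.16²; (x + 66.0)² + (y − 2.3)² = 106.38²; (x − 65.6)² + (y + 32.0)² = 37.88².
Subtracting the ELK equation from the WDC and TPNV equations removes the quadratic terms:
-204.4 x − 265.8 y = -7179.39
58.8 x − 334.4 y = 3668.49
Solving the 2×2 system: x ≈ 40.2, y ≈ -3.9 km.

40.2 km east, -3.9 km north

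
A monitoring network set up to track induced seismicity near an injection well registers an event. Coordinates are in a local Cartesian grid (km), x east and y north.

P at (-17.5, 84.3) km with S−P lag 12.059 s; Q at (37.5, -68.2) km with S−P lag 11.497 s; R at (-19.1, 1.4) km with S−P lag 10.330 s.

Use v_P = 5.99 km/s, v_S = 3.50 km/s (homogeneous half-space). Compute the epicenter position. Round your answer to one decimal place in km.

Distance from S−P lag: d = Δt · v_P v_S / (v_P − v_S) = Δt · (5.99·3.50)/(5.99−3.50) ≈ 8.4197·Δt.
So d_P = 101.53, d_Q = 96.80, d_R = 86.98 km.
Circle about each station: (x + 17.5)² + (y − 84.3)² = 101.53²; (x − 37.5)² + (y + 68.2)² = 96.80²; (x + 19.1)² + (y − 1.4)² = 86.98².
Subtracting pairs of circle equations eliminates x²+y² and gives linear equations (the radical axes):
110.0 x − 305.0 y = -417.15
-3.2 x − 165.8 y = -4303.15
Solving the 2×2 system: x ≈ 64.7, y ≈ 24.7 km.

(64.7, 24.7)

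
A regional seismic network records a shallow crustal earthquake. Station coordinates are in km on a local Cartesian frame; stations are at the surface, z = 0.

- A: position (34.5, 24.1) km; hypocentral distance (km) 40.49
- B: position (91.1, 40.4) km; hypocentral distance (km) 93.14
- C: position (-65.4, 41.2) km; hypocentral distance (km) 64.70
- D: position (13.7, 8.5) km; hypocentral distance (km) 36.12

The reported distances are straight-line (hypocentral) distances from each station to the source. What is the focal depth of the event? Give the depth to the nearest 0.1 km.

10.0 km

Each station gives a sphere (x−x_i)² + (y−y_i)² + z² = d_i² (stations at z=0).
Subtracting the A sphere from B and C: z² cancels, leaving linear equations in x and y:
113.2 x + 32.6 y = 1124.69
-199.8 x + 34.2 y = 1656.89
Solving: x ≈ -1.497, y ≈ 39.699 km (keep extra digits for the depth step; rounded: -1.5, 39.7).
Then from the A sphere: z² = 40.49² − (x − 34.5)² − (y − 24.1)² with x = -1.497, y = 39.699, so z ≈ 10.016 ≈ 10.0 km.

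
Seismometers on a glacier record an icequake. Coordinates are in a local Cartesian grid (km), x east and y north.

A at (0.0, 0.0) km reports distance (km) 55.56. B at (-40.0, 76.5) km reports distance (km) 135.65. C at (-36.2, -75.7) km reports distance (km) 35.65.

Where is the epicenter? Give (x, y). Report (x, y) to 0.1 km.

-7.1 km east, -55.1 km north

Circle about each station: x² + y² = 55.56²; (x + 40.0)² + (y − 76.5)² = 135.65²; (x + 36.2)² + (y + 75.7)² = 35.65².
Subtracting the A equation from the B and C equations removes the quadratic terms:
-80.0 x + 153.0 y = -7861.76
-72.4 x − 151.4 y = 8856.92
Solving the 2×2 system: x ≈ -7.1, y ≈ -55.1 km.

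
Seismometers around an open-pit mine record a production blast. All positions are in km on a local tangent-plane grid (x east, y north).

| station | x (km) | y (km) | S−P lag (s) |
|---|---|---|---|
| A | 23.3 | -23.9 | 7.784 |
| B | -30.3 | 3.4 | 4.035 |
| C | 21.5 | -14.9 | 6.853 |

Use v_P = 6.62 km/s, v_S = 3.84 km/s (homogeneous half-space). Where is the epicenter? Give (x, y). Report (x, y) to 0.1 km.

Distance from S−P lag: d = Δt · v_P v_S / (v_P − v_S) = Δt · (6.62·3.84)/(6.62−3.84) ≈ 9.1442·Δt.
So d_A = 71.18, d_B = 36.90, d_C = 62.67 km.
Circle about each station: (x − 23.3)² + (y + 23.9)² = 71.18²; (x + 30.3)² + (y − 3.4)² = 36.90²; (x − 21.5)² + (y + 14.9)² = 62.67².
Subtracting pairs of circle equations eliminates x²+y² and gives linear equations (the radical axes):
-107.2 x + 54.6 y = 3520.53
-3.6 x + 18.0 y = 709.22
Solving the 2×2 system: x ≈ -14.2, y ≈ 36.6 km.

x ≈ -14.2 km, y ≈ 36.6 km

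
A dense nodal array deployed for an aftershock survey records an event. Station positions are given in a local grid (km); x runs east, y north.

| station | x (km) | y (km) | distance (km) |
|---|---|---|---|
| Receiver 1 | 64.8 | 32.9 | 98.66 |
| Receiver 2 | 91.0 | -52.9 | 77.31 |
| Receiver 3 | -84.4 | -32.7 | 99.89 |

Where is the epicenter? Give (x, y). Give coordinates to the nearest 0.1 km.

Circle about each station: (x − 64.8)² + (y − 32.9)² = 98.66²; (x − 91.0)² + (y + 52.9)² = 77.31²; (x + 84.4)² + (y + 32.7)² = 99.89².
Subtracting pairs of circle equations eliminates x²+y² and gives linear equations (the radical axes):
52.4 x − 171.6 y = 9554.92
-298.4 x − 131.2 y = 2666.98
Solving the 2×2 system: x ≈ 13.7, y ≈ -51.5 km.
Check against Receiver 1 (with the unrounded x, y): √((x − 64.8)²+(y − 32.9)²) = 98.66 ≈ 98.66 km. ✓

(13.7, -51.5)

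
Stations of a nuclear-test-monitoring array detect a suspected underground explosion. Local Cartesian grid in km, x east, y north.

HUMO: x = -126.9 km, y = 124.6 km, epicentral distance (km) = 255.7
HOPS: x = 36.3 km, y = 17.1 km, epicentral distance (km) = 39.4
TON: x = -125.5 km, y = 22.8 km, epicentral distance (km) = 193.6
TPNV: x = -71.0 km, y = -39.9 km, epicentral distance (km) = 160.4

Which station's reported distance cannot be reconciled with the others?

HUMO

Solve using three stations at a time. Using HOPS, TON, TPNV (subtract circle equations pairwise → linear system) gives (x, y) ≈ (67.2, 41.5).
Distances from that point to each station vs reported:
  HUMO: calculated 211.1 vs reported 255.7 → residual 44.6 km
  HOPS: calculated 39.4 vs reported 39.4 → residual 0.0 km
  TON: calculated 193.6 vs reported 193.6 → residual 0.0 km
  TPNV: calculated 160.4 vs reported 160.4 → residual 0.0 km
HOPS, TON, TPNV are mutually consistent (residuals ≈ 0); HUMO is off by 44.6 km.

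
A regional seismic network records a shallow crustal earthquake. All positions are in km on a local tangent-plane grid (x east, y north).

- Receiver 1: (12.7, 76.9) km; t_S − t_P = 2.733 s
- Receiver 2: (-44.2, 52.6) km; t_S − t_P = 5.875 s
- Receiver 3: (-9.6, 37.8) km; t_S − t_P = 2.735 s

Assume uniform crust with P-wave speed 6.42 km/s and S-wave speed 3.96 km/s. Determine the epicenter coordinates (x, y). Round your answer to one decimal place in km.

Distance from S−P lag: d = Δt · v_P v_S / (v_P − v_S) = Δt · (6.42·3.96)/(6.42−3.96) ≈ 10.3346·Δt.
So d_Receiver 1 = 28.24, d_Receiver 2 = 60.72, d_Receiver 3 = 28.27 km.
Circle about each station: (x − 12.7)² + (y − 76.9)² = 28.24²; (x + 44.2)² + (y − 52.6)² = 60.72²; (x + 9.6)² + (y − 37.8)² = 28.27².
Subtracting the Receiver 1 equation from the Receiver 2 and Receiver 3 equations removes the quadratic terms:
-113.8 x − 48.6 y = -4243.92
-44.6 x − 78.2 y = -4555.60
Solving the 2×2 system: x ≈ 16.4, y ≈ 48.9 km.

(16.4, 48.9)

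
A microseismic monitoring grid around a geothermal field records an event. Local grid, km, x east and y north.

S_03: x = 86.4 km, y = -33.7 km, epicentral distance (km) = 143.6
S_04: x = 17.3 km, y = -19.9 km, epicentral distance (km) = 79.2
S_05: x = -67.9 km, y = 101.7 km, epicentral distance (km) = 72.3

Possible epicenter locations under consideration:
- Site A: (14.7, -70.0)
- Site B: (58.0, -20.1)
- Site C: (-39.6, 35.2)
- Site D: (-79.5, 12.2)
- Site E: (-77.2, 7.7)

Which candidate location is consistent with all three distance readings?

For each candidate, compare |candidate − station| to the reported distance:
Site A: residuals S_03 63.2, S_04 29.0, S_05 118.2 → max 118.2 km
Site B: residuals S_03 112.1, S_04 38.5, S_05 102.9 → max 112.1 km
Site C: residuals S_03 0.0, S_04 0.0, S_05 0.0 → max 0.0 km
Site D: residuals S_03 28.5, S_04 22.8, S_05 17.9 → max 28.5 km
Site E: residuals S_03 25.2, S_04 19.2, S_05 22.2 → max 25.2 km
Only Site C has all residuals ≈ 0.

Site C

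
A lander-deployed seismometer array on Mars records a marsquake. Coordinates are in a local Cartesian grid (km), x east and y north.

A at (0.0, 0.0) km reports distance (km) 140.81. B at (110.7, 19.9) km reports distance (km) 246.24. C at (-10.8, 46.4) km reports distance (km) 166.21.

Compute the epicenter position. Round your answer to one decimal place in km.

Circle about each station: x² + y² = 140.81²; (x − 110.7)² + (y − 19.9)² = 246.24²; (x + 10.8)² + (y − 46.4)² = 166.21².
Subtracting the A equation from the B and C equations removes the quadratic terms:
221.4 x + 39.8 y = -28156.18
-21.6 x + 92.8 y = -5528.71
Solving the 2×2 system: x ≈ -111.8, y ≈ -85.6 km.
Check against A (with the unrounded x, y): √(x²+y²) = 140.79 ≈ 140.81 km. ✓

x ≈ -111.8 km, y ≈ -85.6 km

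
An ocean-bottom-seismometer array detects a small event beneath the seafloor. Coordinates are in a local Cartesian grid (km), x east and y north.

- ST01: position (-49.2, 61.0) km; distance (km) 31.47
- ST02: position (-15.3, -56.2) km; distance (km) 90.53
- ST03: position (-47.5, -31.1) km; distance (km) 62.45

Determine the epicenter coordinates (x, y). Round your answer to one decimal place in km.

-40.0 km east, 30.9 km north

Circle about each station: (x + 49.2)² + (y − 61.0)² = 31.47²; (x + 15.3)² + (y + 56.2)² = 90.53²; (x + 47.5)² + (y + 31.1)² = 62.45².
Subtracting the ST01 equation from the ST02 and ST03 equations removes the quadratic terms:
67.8 x − 234.4 y = -9954.43
3.4 x − 184.2 y = -5827.82
Solving the 2×2 system: x ≈ -40.0, y ≈ 30.9 km.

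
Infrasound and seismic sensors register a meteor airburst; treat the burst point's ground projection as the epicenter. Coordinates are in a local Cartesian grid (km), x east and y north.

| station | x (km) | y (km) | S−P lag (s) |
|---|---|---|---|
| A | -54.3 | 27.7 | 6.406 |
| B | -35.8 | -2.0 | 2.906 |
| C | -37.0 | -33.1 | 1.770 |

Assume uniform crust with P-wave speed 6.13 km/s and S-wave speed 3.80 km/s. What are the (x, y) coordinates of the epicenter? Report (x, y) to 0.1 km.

(-20.5, -26.7)

Distance from S−P lag: d = Δt · v_P v_S / (v_P − v_S) = Δt · (6.13·3.80)/(6.13−3.80) ≈ 9.9974·Δt.
So d_A = 64.04, d_B = 29.05, d_C = 17.70 km.
Circle about each station: (x + 54.3)² + (y − 27.7)² = 64.04²; (x + 35.8)² + (y + 2.0)² = 29.05²; (x + 37.0)² + (y + 33.1)² = 17.70².
Subtracting the A equation from the B and C equations removes the quadratic terms:
37.0 x − 59.4 y = 827.08
34.6 x − 121.6 y = 2536.66
Solving the 2×2 system: x ≈ -20.5, y ≈ -26.7 km.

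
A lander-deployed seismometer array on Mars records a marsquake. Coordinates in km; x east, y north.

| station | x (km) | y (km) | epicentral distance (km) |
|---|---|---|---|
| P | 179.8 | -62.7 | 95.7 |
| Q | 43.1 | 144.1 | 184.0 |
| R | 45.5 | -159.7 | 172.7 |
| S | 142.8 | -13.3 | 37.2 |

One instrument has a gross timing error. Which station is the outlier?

Solve using three stations at a time. Using P, R, S (subtract circle equations pairwise → linear system) gives (x, y) ≈ (108.5, 1.1).
Distances from that point to each station vs reported:
  P: calculated 95.7 vs reported 95.7 → residual 0.0 km
  Q: calculated 157.2 vs reported 184.0 → residual 26.8 km
  R: calculated 172.7 vs reported 172.7 → residual 0.0 km
  S: calculated 37.2 vs reported 37.2 → residual 0.0 km
P, R, S are mutually consistent (residuals ≈ 0); Q is off by 26.8 km.

Q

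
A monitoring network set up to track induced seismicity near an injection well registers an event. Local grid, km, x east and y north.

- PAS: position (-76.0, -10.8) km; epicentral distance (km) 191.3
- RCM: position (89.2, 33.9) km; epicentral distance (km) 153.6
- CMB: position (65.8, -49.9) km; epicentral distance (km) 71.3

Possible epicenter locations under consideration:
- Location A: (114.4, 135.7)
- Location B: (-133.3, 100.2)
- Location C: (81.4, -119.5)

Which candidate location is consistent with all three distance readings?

Location C

For each candidate, compare |candidate − station| to the reported distance:
Location A: residuals PAS 48.9, RCM 48.7, CMB 120.6 → max 120.6 km
Location B: residuals PAS 66.4, RCM 78.6, CMB 178.0 → max 178.0 km
Location C: residuals PAS 0.0, RCM 0.0, CMB 0.0 → max 0.0 km
Only Location C has all residuals ≈ 0.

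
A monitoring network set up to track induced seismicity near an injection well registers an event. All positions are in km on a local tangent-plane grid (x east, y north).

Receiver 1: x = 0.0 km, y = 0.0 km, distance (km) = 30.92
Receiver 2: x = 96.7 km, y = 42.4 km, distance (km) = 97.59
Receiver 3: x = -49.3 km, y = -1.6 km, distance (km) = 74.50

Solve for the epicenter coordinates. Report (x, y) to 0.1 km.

Circle about each station: x² + y² = 30.92²; (x − 96.7)² + (y − 42.4)² = 97.59²; (x + 49.3)² + (y + 1.6)² = 74.50².
Subtracting pairs of circle equations eliminates x²+y² and gives linear equations (the radical axes):
193.4 x + 84.8 y = 2580.89
-98.6 x − 3.2 y = -2161.15
Solving the 2×2 system: x ≈ 22.6, y ≈ -21.1 km.
Check against Receiver 1 (with the unrounded x, y): √(x²+y²) = 30.93 ≈ 30.92 km. ✓

x ≈ 22.6 km, y ≈ -21.1 km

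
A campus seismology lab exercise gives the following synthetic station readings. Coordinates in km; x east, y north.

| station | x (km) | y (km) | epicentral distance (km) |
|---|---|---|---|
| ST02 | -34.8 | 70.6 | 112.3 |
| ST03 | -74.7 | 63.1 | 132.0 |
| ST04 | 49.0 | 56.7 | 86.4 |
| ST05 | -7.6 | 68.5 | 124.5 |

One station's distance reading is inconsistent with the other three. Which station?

ST05

Solve using three stations at a time. Using ST02, ST03, ST04 (subtract circle equations pairwise → linear system) gives (x, y) ≈ (23.0, -25.8).
Distances from that point to each station vs reported:
  ST02: calculated 112.4 vs reported 112.3 → residual 0.1 km
  ST03: calculated 132.1 vs reported 132.0 → residual 0.1 km
  ST04: calculated 86.5 vs reported 86.4 → residual 0.1 km
  ST05: calculated 99.1 vs reported 124.5 → residual 25.4 km
ST02, ST03, ST04 are mutually consistent (residuals ≈ 0); ST05 is off by 25.4 km.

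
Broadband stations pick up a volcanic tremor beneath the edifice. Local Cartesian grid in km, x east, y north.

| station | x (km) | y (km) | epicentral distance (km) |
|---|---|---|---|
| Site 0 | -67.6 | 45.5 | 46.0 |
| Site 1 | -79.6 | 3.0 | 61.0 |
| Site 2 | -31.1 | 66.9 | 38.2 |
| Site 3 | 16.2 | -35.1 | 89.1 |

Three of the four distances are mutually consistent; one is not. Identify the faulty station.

Site 3

Solve using three stations at a time. Using Site 0, Site 1, Site 2 (subtract circle equations pairwise → linear system) gives (x, y) ≈ (-24.6, 29.3).
Distances from that point to each station vs reported:
  Site 0: calculated 46.0 vs reported 46.0 → residual 0.0 km
  Site 1: calculated 61.0 vs reported 61.0 → residual 0.0 km
  Site 2: calculated 38.2 vs reported 38.2 → residual 0.0 km
  Site 3: calculated 76.2 vs reported 89.1 → residual 12.9 km
Site 0, Site 1, Site 2 are mutually consistent (residuals ≈ 0); Site 3 is off by 12.9 km.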